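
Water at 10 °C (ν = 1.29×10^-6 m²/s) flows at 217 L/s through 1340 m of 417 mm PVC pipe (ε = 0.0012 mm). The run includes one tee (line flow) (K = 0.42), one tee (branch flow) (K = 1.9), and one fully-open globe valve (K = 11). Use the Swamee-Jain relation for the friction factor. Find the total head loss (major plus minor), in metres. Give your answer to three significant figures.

V = 4Q/(πD²) = 1.589 m/s; V²/2g = 0.1287 m
Re = 5.14×10^5, ε/D = 2.88×10^-6 → f = 0.01308 (Swamee-Jain)
Major: h_f = f(L/D)·V²/2g = 0.01308·3213·0.1287 = 5.407 m
Minor: ΣK = 13.3; h_m = ΣK·V²/2g = 1.714 m
Total H_L = 5.407 + 1.714 = 7.121 m

H_L ≈ 7.12 m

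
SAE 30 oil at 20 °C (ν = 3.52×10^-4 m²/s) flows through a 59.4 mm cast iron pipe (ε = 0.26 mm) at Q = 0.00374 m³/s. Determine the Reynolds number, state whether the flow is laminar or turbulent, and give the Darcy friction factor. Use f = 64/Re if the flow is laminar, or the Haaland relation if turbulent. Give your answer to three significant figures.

Re ≈ 228; laminar; f = 64/Re ≈ 0.281

V = 4Q/(πD²) = 1.350 m/s
Re = VD/ν = 1.350·0.0594/3.52×10^-4 = 228
Re < 2300 → laminar → f = 64/Re = 0.2810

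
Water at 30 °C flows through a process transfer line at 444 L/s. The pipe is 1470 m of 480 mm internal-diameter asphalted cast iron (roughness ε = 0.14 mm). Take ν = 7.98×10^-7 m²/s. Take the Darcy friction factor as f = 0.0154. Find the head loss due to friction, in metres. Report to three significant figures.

V = 4Q/(πD²) = 4·0.444/(π·0.480²) = 2.454 m/s
h_f = f(L/D)V²/(2g) = 0.01540·(1470/0.480)·2.454²/(2·9.81) = 14.47 m

h_f ≈ 14.5 m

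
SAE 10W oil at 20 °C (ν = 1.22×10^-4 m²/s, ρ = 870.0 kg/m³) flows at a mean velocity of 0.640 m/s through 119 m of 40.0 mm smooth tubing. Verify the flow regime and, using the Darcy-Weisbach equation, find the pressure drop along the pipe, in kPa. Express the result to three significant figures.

Re = VD/ν = 0.640·0.04000/1.22×10^-4 = 210 → laminar (Re < 2300)
f = 64/Re = 0.3050
h_f = f(L/D)V²/(2g) = 0.3050·(119/0.04000)·0.640²/(2·9.81) = 18.94 m
Δp = ρg·h_f = 870.0·9.81·18.94 = 161.7 kPa

Δp ≈ 162 kPa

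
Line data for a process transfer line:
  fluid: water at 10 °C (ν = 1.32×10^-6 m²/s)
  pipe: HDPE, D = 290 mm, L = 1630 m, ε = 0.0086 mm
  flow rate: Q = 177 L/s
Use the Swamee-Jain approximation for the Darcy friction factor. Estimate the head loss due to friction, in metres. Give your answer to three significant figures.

h_f ≈ 27.2 m

V = 4Q/(πD²) = 4·0.177/(π·0.290²) = 2.680 m/s
Re = VD/ν = 2.680·0.290/1.32×10^-6 = 5.89×10^5 → turbulent
ε/D = 0.0086/290 = 2.97×10^-5
Swamee-Jain: f = 0.01322
h_f = f(L/D)V²/(2g) = 0.01322·(1630/0.290)·2.680²/(2·9.81) = 27.20 m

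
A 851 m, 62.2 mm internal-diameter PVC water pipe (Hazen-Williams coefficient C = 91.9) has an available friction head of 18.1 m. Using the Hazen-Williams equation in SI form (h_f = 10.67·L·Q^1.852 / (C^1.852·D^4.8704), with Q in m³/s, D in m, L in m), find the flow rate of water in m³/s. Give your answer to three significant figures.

Rearranging: Q = [h_f·C^1.852·D^4.8704 / (10.67·L)]^(1/1.852)
Q = [18.1·91.9^1.852·0.0622^4.8704 / (10.67·851)]^0.540 = 0.002153 m³/s

Q ≈ 0.00215 m³/s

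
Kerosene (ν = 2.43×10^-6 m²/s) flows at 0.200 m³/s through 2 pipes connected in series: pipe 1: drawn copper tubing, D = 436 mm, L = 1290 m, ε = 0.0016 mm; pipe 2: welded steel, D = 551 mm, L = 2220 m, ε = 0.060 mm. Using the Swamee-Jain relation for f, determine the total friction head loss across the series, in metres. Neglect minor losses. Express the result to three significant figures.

H ≈ 6.46 m

Pipe 1: V = 1.340 m/s, Re = 2.40×10^5, ε/D = 3.67×10^-6, f = 0.01503, h_1 = f(L/D)V²/2g = 4.067 m
Pipe 2: V = 0.8388 m/s, Re = 1.90×10^5, ε/D = 1.09×10^-4, f = 0.01659, h_2 = f(L/D)V²/2g = 2.397 m
Series → Q common, losses add: H = Σh = 6.463 m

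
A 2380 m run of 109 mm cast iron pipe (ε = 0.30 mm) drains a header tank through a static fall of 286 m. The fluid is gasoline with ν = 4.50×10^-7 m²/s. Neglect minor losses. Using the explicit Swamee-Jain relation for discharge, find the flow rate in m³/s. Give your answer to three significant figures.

Swamee-Jain (Type II): Q = -0.965·√(gD⁵h_f/L)·ln[ε/(3.7D) + √(3.17ν²L/(gD³h_f))]
√(gD⁵h_f/L) = √(9.81·0.109⁵·286/2380) = 0.004259
ε/(3.7D) = 7.44×10^-4; √(3.17ν²L/(gD³h_f)) = 2.05×10^-5
Q = -0.965·0.004259·ln(7.644×10^-4) = 0.02949 m³/s
Check: V = 3.16 m/s, Re = 7.66×10^5, f = 0.02582, h_f = 287 m ≈ 286 m ✓

Q ≈ 0.0295 m³/s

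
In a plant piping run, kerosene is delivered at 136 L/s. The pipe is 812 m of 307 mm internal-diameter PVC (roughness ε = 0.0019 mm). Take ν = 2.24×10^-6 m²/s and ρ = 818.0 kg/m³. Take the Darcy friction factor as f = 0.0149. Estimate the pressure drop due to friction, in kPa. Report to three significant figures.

V = 4Q/(πD²) = 4·0.136/(π·0.307²) = 1.837 m/s
h_f = f(L/D)V²/(2g) = 0.01490·(812/0.307)·1.837²/(2·9.81) = 6.780 m
Δp = ρg·h_f = 818.0·9.81·6.780 = 54.41 kPa

Δp ≈ 54.4 kPa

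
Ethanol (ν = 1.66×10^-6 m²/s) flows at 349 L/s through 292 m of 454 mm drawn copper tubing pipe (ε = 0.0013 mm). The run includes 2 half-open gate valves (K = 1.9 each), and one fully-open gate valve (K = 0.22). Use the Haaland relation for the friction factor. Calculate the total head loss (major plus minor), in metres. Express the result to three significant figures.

H_L ≈ 2.89 m

V = 4Q/(πD²) = 2.156 m/s; V²/2g = 0.2369 m
Re = 5.90×10^5, ε/D = 2.86×10^-6 → f = 0.01272 (Haaland)
Major: h_f = f(L/D)·V²/2g = 0.01272·643.2·0.2369 = 1.938 m
Minor: ΣK = 4.02; h_m = ΣK·V²/2g = 0.9523 m
Total H_L = 1.938 + 0.9523 = 2.891 m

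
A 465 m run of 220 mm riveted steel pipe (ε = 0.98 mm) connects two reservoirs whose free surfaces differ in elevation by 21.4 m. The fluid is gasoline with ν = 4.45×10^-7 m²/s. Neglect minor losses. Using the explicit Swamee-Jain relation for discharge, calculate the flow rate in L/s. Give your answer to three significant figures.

Swamee-Jain (Type II): Q = -0.965·√(gD⁵h_f/L)·ln[ε/(3.7D) + √(3.17ν²L/(gD³h_f))]
√(gD⁵h_f/L) = √(9.81·0.220⁵·21.4/465) = 0.01525
ε/(3.7D) = 0.00120; √(3.17ν²L/(gD³h_f)) = 1.14×10^-5
Q = -0.965·0.01525·ln(0.001215) = 0.09881 m³/s
Check: V = 2.60 m/s, Re = 1.29×10^6, f = 0.02946, h_f = 21.4 m ≈ 21.4 m ✓

Q ≈ 98.8 L/s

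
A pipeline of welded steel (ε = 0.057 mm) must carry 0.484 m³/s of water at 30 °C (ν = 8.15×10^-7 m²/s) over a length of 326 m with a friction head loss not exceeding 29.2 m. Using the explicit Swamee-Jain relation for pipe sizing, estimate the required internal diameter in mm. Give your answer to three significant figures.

Swamee-Jain (Type III): D = 0.66·[ε^1.25·(LQ²/(gh_f))^4.75 + ν·Q^9.4·(L/(gh_f))^5.2]^0.04
LQ²/(gh_f) = 0.2666; L/(gh_f) = 1.138
Term 1 = ε^1.25·(…)^4.75 = 9.28×10^-9; Term 2 = ν·Q^9.4·(…)^5.2 = 1.74×10^-9
D = 0.66·(9.28×10^-9 + 1.74×10^-9)^0.04 = 0.3171 m = 317 mm
Check: V = 6.13 m/s, Re = 2.38×10^6, f = 0.01398, h_f = 27.5 m ≈ 29.2 m ✓

D ≈ 317 mm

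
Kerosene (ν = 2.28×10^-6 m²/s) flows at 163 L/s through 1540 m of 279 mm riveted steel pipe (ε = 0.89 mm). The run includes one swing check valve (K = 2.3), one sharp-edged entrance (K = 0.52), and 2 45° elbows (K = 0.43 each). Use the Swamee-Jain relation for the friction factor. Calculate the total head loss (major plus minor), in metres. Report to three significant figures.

V = 4Q/(πD²) = 2.666 m/s; V²/2g = 0.3623 m
Re = 3.26×10^5, ε/D = 0.00319 → f = 0.02716 (Swamee-Jain)
Major: h_f = f(L/D)·V²/2g = 0.02716·5520·0.3623 = 54.31 m
Minor: ΣK = 3.68; h_m = ΣK·V²/2g = 1.333 m
Total H_L = 54.31 + 1.333 = 55.65 m

H_L ≈ 55.6 m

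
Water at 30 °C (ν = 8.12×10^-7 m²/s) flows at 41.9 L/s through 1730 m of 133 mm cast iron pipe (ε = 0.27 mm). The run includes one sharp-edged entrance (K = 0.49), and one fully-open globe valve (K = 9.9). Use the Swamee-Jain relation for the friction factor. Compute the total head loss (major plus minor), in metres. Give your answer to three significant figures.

V = 4Q/(πD²) = 3.016 m/s; V²/2g = 0.4636 m
Re = 4.94×10^5, ε/D = 0.00203 → f = 0.02399 (Swamee-Jain)
Major: h_f = f(L/D)·V²/2g = 0.02399·13008·0.4636 = 144.7 m
Minor: ΣK = 10.4; h_m = ΣK·V²/2g = 4.817 m
Total H_L = 144.7 + 4.817 = 149.5 m

H_L ≈ 150 m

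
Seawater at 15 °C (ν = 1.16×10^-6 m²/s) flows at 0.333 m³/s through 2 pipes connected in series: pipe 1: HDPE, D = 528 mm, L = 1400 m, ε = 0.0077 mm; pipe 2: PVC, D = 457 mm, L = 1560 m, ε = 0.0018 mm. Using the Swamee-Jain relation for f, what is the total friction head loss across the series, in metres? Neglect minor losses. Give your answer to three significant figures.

Pipe 1: V = 1.521 m/s, Re = 6.92×10^5, ε/D = 1.46×10^-5, f = 0.01264, h_1 = f(L/D)V²/2g = 3.952 m
Pipe 2: V = 2.030 m/s, Re = 8.00×10^5, ε/D = 3.94×10^-6, f = 0.01214, h_2 = f(L/D)V²/2g = 8.707 m
Series → Q common, losses add: H = Σh = 12.66 m

H ≈ 12.7 m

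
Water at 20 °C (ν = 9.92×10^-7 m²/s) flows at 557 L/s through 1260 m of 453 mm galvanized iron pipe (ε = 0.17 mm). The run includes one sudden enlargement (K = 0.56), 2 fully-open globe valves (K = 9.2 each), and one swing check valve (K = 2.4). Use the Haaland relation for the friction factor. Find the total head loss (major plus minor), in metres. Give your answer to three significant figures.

H_L ≈ 40.2 m

V = 4Q/(πD²) = 3.456 m/s; V²/2g = 0.6087 m
Re = 1.58×10^6, ε/D = 3.75×10^-4 → f = 0.01606 (Haaland)
Major: h_f = f(L/D)·V²/2g = 0.01606·2781·0.6087 = 27.18 m
Minor: ΣK = 21.4; h_m = ΣK·V²/2g = 13.00 m
Total H_L = 27.18 + 13.00 = 40.19 m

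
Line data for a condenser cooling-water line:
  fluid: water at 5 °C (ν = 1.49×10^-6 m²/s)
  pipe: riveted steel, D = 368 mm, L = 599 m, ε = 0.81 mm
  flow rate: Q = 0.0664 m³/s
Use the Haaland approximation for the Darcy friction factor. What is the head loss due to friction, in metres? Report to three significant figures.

V = 4Q/(πD²) = 4·0.0664/(π·0.368²) = 0.6243 m/s
Re = VD/ν = 0.6243·0.368/1.49×10^-6 = 1.54×10^5 → turbulent
ε/D = 0.81/368 = 0.00220
Haaland: f = 0.02502
h_f = f(L/D)V²/(2g) = 0.02502·(599/0.368)·0.6243²/(2·9.81) = 0.8090 m

h_f ≈ 0.809 m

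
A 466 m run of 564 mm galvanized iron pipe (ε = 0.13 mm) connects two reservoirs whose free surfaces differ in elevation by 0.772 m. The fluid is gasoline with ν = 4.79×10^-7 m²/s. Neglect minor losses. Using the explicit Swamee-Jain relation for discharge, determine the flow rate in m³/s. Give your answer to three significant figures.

Swamee-Jain (Type II): Q = -0.965·√(gD⁵h_f/L)·ln[ε/(3.7D) + √(3.17ν²L/(gD³h_f))]
√(gD⁵h_f/L) = √(9.81·0.564⁵·0.772/466) = 0.03045
ε/(3.7D) = 6.23×10^-5; √(3.17ν²L/(gD³h_f)) = 1.58×10^-5
Q = -0.965·0.03045·ln(7.809×10^-5) = 0.2779 m³/s
Check: V = 1.11 m/s, Re = 1.31×10^6, f = 0.01490, h_f = 0.777 m ≈ 0.772 m ✓

Q ≈ 0.278 m³/s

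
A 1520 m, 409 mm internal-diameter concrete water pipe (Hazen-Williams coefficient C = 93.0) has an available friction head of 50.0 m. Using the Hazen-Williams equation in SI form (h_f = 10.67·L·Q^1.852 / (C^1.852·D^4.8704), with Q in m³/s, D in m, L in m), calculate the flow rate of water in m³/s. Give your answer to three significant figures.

Rearranging: Q = [h_f·C^1.852·D^4.8704 / (10.67·L)]^(1/1.852)
Q = [50.0·93.0^1.852·0.409^4.8704 / (10.67·1520)]^0.540 = 0.3904 m³/s

Q ≈ 0.390 m³/s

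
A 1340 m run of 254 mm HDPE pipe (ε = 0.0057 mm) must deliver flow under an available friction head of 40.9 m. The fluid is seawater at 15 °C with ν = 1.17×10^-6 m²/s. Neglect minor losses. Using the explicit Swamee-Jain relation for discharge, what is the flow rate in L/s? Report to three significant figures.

Swamee-Jain (Type II): Q = -0.965·√(gD⁵h_f/L)·ln[ε/(3.7D) + √(3.17ν²L/(gD³h_f))]
√(gD⁵h_f/L) = √(9.81·0.254⁵·40.9/1340) = 0.01779
ε/(3.7D) = 6.07×10^-6; √(3.17ν²L/(gD³h_f)) = 2.97×10^-5
Q = -0.965·0.01779·ln(3.580×10^-5) = 0.1758 m³/s
Check: V = 3.47 m/s, Re = 7.53×10^5, f = 0.01263, h_f = 40.9 m ≈ 40.9 m ✓

Q ≈ 176 L/s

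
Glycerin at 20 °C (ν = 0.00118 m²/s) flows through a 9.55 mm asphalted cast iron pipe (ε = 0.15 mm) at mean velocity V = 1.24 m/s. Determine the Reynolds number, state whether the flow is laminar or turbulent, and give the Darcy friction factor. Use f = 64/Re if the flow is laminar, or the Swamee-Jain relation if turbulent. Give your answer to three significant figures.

Re ≈ 10.0; laminar; f = 64/Re ≈ 6.38

Re = VD/ν = 1.240·0.00955/0.00118 = 10.0
Re < 2300 → laminar → f = 64/Re = 6.377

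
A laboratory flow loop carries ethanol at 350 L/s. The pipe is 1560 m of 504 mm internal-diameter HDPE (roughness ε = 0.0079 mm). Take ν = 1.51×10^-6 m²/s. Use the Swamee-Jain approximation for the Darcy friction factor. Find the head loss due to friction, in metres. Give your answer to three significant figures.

h_f ≈ 6.31 m

V = 4Q/(πD²) = 4·0.350/(π·0.504²) = 1.754 m/s
Re = VD/ν = 1.754·0.504/1.51×10^-6 = 5.86×10^5 → turbulent
ε/D = 0.0079/504 = 1.57×10^-5
Swamee-Jain: f = 0.01300
h_f = f(L/D)V²/(2g) = 0.01300·(1560/0.504)·1.754²/(2·9.81) = 6.313 m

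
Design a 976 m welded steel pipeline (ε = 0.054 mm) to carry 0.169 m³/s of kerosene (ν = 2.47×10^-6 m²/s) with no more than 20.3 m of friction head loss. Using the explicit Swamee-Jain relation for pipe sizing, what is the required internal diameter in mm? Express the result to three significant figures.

D ≈ 287 mm

Swamee-Jain (Type III): D = 0.66·[ε^1.25·(LQ²/(gh_f))^4.75 + ν·Q^9.4·(L/(gh_f))^5.2]^0.04
LQ²/(gh_f) = 0.1400; L/(gh_f) = 4.901
Term 1 = ε^1.25·(…)^4.75 = 4.07×10^-10; Term 2 = ν·Q^9.4·(…)^5.2 = 5.30×10^-10
D = 0.66·(4.07×10^-10 + 5.30×10^-10)^0.04 = 0.2873 m = 287 mm
Check: V = 2.61 m/s, Re = 3.03×10^5, f = 0.01619, h_f = 19.0 m ≈ 20.3 m ✓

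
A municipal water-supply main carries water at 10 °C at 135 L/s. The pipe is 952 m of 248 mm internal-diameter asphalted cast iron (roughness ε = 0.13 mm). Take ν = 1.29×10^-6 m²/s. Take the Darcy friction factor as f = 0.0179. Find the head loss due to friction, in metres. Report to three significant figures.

V = 4Q/(πD²) = 4·0.135/(π·0.248²) = 2.795 m/s
h_f = f(L/D)V²/(2g) = 0.01790·(952/0.248)·2.795²/(2·9.81) = 27.35 m

h_f ≈ 27.4 m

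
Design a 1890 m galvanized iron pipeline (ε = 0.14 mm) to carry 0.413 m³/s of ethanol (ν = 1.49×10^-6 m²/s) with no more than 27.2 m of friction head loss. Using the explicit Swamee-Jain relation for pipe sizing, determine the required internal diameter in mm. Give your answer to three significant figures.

D ≈ 443 mm

Swamee-Jain (Type III): D = 0.66·[ε^1.25·(LQ²/(gh_f))^4.75 + ν·Q^9.4·(L/(gh_f))^5.2]^0.04
LQ²/(gh_f) = 1.208; L/(gh_f) = 7.083
Term 1 = ε^1.25·(…)^4.75 = 3.74×10^-5; Term 2 = ν·Q^9.4·(…)^5.2 = 9.64×10^-6
D = 0.66·(3.74×10^-5 + 9.64×10^-6)^0.04 = 0.4430 m = 443 mm
Check: V = 2.68 m/s, Re = 7.97×10^5, f = 0.01606, h_f = 25.1 m ≈ 27.2 m ✓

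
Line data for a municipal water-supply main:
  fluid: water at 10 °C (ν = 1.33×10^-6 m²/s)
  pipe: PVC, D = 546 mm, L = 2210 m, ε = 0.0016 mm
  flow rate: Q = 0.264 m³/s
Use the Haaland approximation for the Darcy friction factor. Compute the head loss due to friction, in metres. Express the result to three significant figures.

h_f ≈ 3.48 m

V = 4Q/(πD²) = 4·0.264/(π·0.546²) = 1.128 m/s
Re = VD/ν = 1.128·0.546/1.33×10^-6 = 4.63×10^5 → turbulent
ε/D = 0.0016/546 = 2.93×10^-6
Haaland: f = 0.01328
h_f = f(L/D)V²/(2g) = 0.01328·(2210/0.546)·1.128²/(2·9.81) = 3.482 m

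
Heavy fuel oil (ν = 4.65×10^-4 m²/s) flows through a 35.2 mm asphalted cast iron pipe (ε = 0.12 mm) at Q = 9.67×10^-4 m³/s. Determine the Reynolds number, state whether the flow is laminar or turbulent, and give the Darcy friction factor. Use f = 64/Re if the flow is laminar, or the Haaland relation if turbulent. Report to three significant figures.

Re ≈ 75.2; laminar; f = 64/Re ≈ 0.851

V = 4Q/(πD²) = 0.9937 m/s
Re = VD/ν = 0.9937·0.0352/4.65×10^-4 = 75.2
Re < 2300 → laminar → f = 64/Re = 0.8508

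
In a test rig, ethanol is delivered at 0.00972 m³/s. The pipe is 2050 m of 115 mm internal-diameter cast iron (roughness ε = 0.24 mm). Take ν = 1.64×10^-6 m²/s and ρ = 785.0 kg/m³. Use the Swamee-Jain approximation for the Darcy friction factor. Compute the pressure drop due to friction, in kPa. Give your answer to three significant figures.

V = 4Q/(πD²) = 4·0.00972/(π·0.115²) = 0.9358 m/s
Re = VD/ν = 0.9358·0.115/1.64×10^-6 = 6.56×10^4 → turbulent
ε/D = 0.24/115 = 0.00209
Swamee-Jain: f = 0.02633
h_f = f(L/D)V²/(2g) = 0.02633·(2050/0.115)·0.9358²/(2·9.81) = 20.95 m
Δp = ρg·h_f = 785.0·9.81·20.95 = 161.3 kPa

Δp ≈ 161 kPa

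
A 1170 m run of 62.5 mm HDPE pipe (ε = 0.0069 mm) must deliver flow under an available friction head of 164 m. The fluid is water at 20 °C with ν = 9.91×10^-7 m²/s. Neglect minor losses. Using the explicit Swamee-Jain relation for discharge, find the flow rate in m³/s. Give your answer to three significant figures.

Swamee-Jain (Type II): Q = -0.965·√(gD⁵h_f/L)·ln[ε/(3.7D) + √(3.17ν²L/(gD³h_f))]
√(gD⁵h_f/L) = √(9.81·0.0625⁵·164/1170) = 0.001145
ε/(3.7D) = 2.98×10^-5; √(3.17ν²L/(gD³h_f)) = 9.63×10^-5
Q = -0.965·0.001145·ln(1.261×10^-4) = 0.009922 m³/s
Check: V = 3.23 m/s, Re = 2.04×10^5, f = 0.01642, h_f = 164 m ≈ 164 m ✓

Q ≈ 0.00992 m³/s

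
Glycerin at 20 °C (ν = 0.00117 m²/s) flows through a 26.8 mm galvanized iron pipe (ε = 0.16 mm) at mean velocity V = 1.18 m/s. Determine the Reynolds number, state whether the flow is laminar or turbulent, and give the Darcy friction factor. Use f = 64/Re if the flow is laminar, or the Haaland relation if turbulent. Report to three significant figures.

Re = VD/ν = 1.180·0.0268/0.00117 = 27.0
Re < 2300 → laminar → f = 64/Re = 2.368

Re ≈ 27.0; laminar; f = 64/Re ≈ 2.37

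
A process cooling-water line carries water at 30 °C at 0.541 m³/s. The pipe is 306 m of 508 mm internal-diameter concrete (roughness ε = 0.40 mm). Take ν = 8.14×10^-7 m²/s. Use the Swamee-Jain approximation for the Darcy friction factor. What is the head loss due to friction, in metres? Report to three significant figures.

V = 4Q/(πD²) = 4·0.541/(π·0.508²) = 2.669 m/s
Re = VD/ν = 2.669·0.508/8.14×10^-7 = 1.67×10^6 → turbulent
ε/D = 0.40/508 = 7.87×10^-4
Swamee-Jain: f = 0.01883
h_f = f(L/D)V²/(2g) = 0.01883·(306/0.508)·2.669²/(2·9.81) = 4.119 m

h_f ≈ 4.12 m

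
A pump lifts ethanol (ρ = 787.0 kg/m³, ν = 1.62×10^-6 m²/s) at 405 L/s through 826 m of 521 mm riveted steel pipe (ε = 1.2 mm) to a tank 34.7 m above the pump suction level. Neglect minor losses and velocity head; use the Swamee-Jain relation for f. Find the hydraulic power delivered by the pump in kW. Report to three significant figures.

P_hyd ≈ 131 kW

V = 4Q/(πD²) = 1.900 m/s; Re = 6.11×10^5; ε/D = 0.00230; f = 0.02470
h_f = f(L/D)V²/2g = 7.202 m
Total head H = z + h_f = 34.7 + 7.202 = 41.90 m
P_hyd = ρgQH = 787.0·9.81·0.405·41.90 = 131.0 kW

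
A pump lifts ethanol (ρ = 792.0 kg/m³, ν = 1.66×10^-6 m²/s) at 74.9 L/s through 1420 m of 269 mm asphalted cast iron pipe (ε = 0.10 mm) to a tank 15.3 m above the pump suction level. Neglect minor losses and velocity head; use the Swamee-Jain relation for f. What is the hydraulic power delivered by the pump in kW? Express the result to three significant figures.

V = 4Q/(πD²) = 1.318 m/s; Re = 2.14×10^5; ε/D = 3.72×10^-4; f = 0.01810
h_f = f(L/D)V²/2g = 8.459 m
Total head H = z + h_f = 15.3 + 8.459 = 23.76 m
P_hyd = ρgQH = 792.0·9.81·0.0749·23.76 = 13.83 kW

P_hyd ≈ 13.8 kW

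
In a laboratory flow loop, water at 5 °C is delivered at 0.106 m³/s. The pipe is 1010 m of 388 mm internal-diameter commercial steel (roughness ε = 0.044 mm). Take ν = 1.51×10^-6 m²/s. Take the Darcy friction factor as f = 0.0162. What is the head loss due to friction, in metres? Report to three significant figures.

V = 4Q/(πD²) = 4·0.106/(π·0.388²) = 0.8965 m/s
h_f = f(L/D)V²/(2g) = 0.01620·(1010/0.388)·0.8965²/(2·9.81) = 1.727 m

h_f ≈ 1.73 m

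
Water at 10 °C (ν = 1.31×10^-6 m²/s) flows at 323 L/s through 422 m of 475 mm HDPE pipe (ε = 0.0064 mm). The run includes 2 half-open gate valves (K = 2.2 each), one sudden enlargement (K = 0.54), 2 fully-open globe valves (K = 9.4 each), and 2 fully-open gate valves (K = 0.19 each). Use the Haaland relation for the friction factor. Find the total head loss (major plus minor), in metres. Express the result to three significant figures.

V = 4Q/(πD²) = 1.823 m/s; V²/2g = 0.1693 m
Re = 6.61×10^5, ε/D = 1.35×10^-5 → f = 0.01262 (Haaland)
Major: h_f = f(L/D)·V²/2g = 0.01262·888.4·0.1693 = 1.899 m
Minor: ΣK = 24.1; h_m = ΣK·V²/2g = 4.084 m
Total H_L = 1.899 + 4.084 = 5.984 m

H_L ≈ 5.98 m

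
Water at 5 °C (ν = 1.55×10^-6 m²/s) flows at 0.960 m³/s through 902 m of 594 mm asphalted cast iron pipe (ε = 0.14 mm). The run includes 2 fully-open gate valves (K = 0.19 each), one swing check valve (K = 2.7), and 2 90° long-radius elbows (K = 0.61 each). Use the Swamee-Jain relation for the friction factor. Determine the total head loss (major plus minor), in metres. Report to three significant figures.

H_L ≈ 16.5 m

V = 4Q/(πD²) = 3.464 m/s; V²/2g = 0.6117 m
Re = 1.33×10^6, ε/D = 2.36×10^-4 → f = 0.01495 (Swamee-Jain)
Major: h_f = f(L/D)·V²/2g = 0.01495·1519·0.6117 = 13.89 m
Minor: ΣK = 4.30; h_m = ΣK·V²/2g = 2.630 m
Total H_L = 13.89 + 2.630 = 16.52 m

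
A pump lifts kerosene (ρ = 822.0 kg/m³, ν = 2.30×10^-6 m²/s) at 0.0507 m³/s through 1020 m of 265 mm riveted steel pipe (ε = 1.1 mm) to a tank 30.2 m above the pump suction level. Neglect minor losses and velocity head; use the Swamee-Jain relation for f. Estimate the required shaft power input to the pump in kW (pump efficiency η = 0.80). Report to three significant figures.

P_shaft ≈ 18.0 kW

V = 4Q/(πD²) = 0.9192 m/s; Re = 1.06×10^5; ε/D = 0.00415; f = 0.02997
h_f = f(L/D)V²/2g = 4.969 m
Total head H = z + h_f = 30.2 + 4.969 = 35.17 m
P_hyd = ρgQH = 822.0·9.81·0.0507·35.17 = 14.38 kW
P_shaft = P_hyd/η = 14.38/0.80 = 17.97 kW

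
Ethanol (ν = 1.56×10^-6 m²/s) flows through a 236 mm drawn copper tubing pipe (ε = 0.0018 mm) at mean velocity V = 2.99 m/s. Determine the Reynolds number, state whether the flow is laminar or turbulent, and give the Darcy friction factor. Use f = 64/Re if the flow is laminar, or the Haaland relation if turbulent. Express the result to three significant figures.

Re = VD/ν = 2.990·0.236/1.56×10^-6 = 4.52×10^5
Re > 4000 → turbulent; ε/D = 7.63×10^-6
Haaland: f = 0.01338

Re ≈ 4.52×10^5; turbulent; f ≈ 0.0134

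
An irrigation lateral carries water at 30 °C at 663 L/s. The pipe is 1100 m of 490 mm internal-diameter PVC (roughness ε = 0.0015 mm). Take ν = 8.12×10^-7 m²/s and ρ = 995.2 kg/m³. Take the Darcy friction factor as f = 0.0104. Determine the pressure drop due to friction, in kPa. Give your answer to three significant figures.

Δp ≈ 144 kPa

V = 4Q/(πD²) = 4·0.663/(π·0.490²) = 3.516 m/s
h_f = f(L/D)V²/(2g) = 0.01040·(1100/0.490)·3.516²/(2·9.81) = 14.71 m
Δp = ρg·h_f = 995.2·9.81·14.71 = 143.6 kPa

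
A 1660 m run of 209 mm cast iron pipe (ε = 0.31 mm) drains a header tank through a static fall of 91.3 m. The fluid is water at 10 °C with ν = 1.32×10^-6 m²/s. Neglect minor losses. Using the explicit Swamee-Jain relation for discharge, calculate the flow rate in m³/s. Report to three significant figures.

Swamee-Jain (Type II): Q = -0.965·√(gD⁵h_f/L)·ln[ε/(3.7D) + √(3.17ν²L/(gD³h_f))]
√(gD⁵h_f/L) = √(9.81·0.209⁵·91.3/1660) = 0.01467
ε/(3.7D) = 4.01×10^-4; √(3.17ν²L/(gD³h_f)) = 3.35×10^-5
Q = -0.965·0.01467·ln(4.344×10^-4) = 0.1096 m³/s
Check: V = 3.19 m/s, Re = 5.06×10^5, f = 0.02223, h_f = 91.8 m ≈ 91.3 m ✓

Q ≈ 0.110 m³/s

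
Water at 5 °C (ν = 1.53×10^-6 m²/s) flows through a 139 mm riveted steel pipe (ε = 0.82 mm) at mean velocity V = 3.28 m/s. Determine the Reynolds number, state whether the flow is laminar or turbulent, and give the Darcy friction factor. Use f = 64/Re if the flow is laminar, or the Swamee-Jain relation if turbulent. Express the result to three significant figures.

Re = VD/ν = 3.280·0.139/1.53×10^-6 = 2.98×10^5
Re > 4000 → turbulent; ε/D = 0.00590
Swamee-Jain: f = 0.03236

Re ≈ 2.98×10^5; turbulent; f ≈ 0.0324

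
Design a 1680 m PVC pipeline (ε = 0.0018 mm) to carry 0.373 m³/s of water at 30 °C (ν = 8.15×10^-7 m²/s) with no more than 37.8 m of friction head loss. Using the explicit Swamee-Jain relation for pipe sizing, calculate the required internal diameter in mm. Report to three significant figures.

D ≈ 357 mm

Swamee-Jain (Type III): D = 0.66·[ε^1.25·(LQ²/(gh_f))^4.75 + ν·Q^9.4·(L/(gh_f))^5.2]^0.04
LQ²/(gh_f) = 0.6303; L/(gh_f) = 4.531
Term 1 = ε^1.25·(…)^4.75 = 7.36×10^-9; Term 2 = ν·Q^9.4·(…)^5.2 = 1.98×10^-7
D = 0.66·(7.36×10^-9 + 1.98×10^-7)^0.04 = 0.3565 m = 357 mm
Check: V = 3.74 m/s, Re = 1.63×10^6, f = 0.01088, h_f = 36.5 m ≈ 37.8 m ✓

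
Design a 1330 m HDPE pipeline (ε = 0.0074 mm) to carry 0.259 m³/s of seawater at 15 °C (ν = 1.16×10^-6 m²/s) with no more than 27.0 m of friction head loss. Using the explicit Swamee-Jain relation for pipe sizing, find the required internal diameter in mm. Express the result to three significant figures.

Swamee-Jain (Type III): D = 0.66·[ε^1.25·(LQ²/(gh_f))^4.75 + ν·Q^9.4·(L/(gh_f))^5.2]^0.04
LQ²/(gh_f) = 0.3368; L/(gh_f) = 5.021
Term 1 = ε^1.25·(…)^4.75 = 2.20×10^-9; Term 2 = ν·Q^9.4·(…)^5.2 = 1.56×10^-8
D = 0.66·(2.20×10^-9 + 1.56×10^-8)^0.04 = 0.3233 m = 323 mm
Check: V = 3.16 m/s, Re = 8.79×10^5, f = 0.01236, h_f = 25.8 m ≈ 27.0 m ✓

D ≈ 323 mm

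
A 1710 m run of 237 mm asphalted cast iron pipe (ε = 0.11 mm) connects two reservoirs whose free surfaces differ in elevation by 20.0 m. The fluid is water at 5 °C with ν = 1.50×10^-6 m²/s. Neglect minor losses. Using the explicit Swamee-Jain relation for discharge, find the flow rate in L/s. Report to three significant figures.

Swamee-Jain (Type II): Q = -0.965·√(gD⁵h_f/L)·ln[ε/(3.7D) + √(3.17ν²L/(gD³h_f))]
√(gD⁵h_f/L) = √(9.81·0.237⁵·20.0/1710) = 0.009262
ε/(3.7D) = 1.25×10^-4; √(3.17ν²L/(gD³h_f)) = 6.83×10^-5
Q = -0.965·0.009262·ln(1.938×10^-4) = 0.07641 m³/s
Check: V = 1.73 m/s, Re = 2.74×10^5, f = 0.01825, h_f = 20.1 m ≈ 20.0 m ✓

Q ≈ 76.4 L/s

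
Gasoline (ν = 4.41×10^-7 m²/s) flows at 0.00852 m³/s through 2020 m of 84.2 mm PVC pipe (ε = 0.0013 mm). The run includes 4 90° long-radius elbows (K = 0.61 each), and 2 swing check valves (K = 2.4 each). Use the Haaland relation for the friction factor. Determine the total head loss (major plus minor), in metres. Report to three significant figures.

V = 4Q/(πD²) = 1.530 m/s; V²/2g = 0.1193 m
Re = 2.92×10^5, ε/D = 1.54×10^-5 → f = 0.01454 (Haaland)
Major: h_f = f(L/D)·V²/2g = 0.01454·23990·0.1193 = 41.62 m
Minor: ΣK = 7.24; h_m = ΣK·V²/2g = 0.8640 m
Total H_L = 41.62 + 0.8640 = 42.48 m

H_L ≈ 42.5 m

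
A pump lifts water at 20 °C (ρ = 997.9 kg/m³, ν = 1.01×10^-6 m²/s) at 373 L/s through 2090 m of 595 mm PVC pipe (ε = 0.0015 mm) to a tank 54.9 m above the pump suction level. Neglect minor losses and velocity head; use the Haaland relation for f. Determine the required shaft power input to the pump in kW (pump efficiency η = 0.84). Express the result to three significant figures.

V = 4Q/(πD²) = 1.341 m/s; Re = 7.90×10^5; ε/D = 2.52×10^-6; f = 0.01209
h_f = f(L/D)V²/2g = 3.896 m
Total head H = z + h_f = 54.9 + 3.896 = 58.80 m
P_hyd = ρgQH = 997.9·9.81·0.373·58.80 = 214.7 kW
P_shaft = P_hyd/η = 214.7/0.84 = 255.6 kW

P_shaft ≈ 256 kW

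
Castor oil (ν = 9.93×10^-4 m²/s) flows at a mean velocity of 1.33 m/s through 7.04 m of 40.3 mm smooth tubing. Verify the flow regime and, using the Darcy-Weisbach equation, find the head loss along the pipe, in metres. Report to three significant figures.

Re = VD/ν = 1.33·0.04030/9.93×10^-4 = 54.0 → laminar (Re < 2300)
f = 64/Re = 1.186
h_f = f(L/D)V²/(2g) = 1.186·(7.04/0.04030)·1.33²/(2·9.81) = 18.67 m

h_f ≈ 18.7 m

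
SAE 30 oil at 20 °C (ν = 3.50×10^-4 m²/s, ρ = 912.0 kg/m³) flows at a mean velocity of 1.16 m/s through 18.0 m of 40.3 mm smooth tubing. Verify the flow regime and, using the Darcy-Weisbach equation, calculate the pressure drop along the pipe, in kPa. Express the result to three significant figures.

Δp ≈ 131 kPa

Re = VD/ν = 1.16·0.04030/3.50×10^-4 = 134 → laminar (Re < 2300)
f = 64/Re = 0.4792
h_f = f(L/D)V²/(2g) = 0.4792·(18.0/0.04030)·1.16²/(2·9.81) = 14.68 m
Δp = ρg·h_f = 912.0·9.81·14.68 = 131.3 kPa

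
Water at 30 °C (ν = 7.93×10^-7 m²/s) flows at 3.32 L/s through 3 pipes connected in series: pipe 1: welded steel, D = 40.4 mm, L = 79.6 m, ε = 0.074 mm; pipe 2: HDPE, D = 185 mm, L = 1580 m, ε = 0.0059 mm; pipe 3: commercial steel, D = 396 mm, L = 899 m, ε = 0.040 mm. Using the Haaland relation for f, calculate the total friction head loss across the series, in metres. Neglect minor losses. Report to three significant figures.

H ≈ 16.4 m

Pipe 1: V = 2.590 m/s, Re = 1.32×10^5, ε/D = 0.00183, f = 0.02416, h_1 = f(L/D)V²/2g = 16.27 m
Pipe 2: V = 0.1235 m/s, Re = 2.88×10^4, ε/D = 3.19×10^-5, f = 0.02360, h_2 = f(L/D)V²/2g = 0.1567 m
Pipe 3: V = 0.02696 m/s, Re = 1.35×10^4, ε/D = 1.01×10^-4, f = 0.02864, h_3 = f(L/D)V²/2g = 0.002408 m
Series → Q common, losses add: H = Σh = 16.43 m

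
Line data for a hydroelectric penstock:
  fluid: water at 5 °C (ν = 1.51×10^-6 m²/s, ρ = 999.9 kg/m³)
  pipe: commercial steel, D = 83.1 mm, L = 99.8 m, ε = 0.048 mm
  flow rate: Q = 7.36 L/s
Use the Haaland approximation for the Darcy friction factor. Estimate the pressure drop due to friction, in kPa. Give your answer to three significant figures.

Δp ≈ 23.4 kPa

V = 4Q/(πD²) = 4·0.00736/(π·0.0831²) = 1.357 m/s
Re = VD/ν = 1.357·0.0831/1.51×10^-6 = 7.47×10^4 → turbulent
ε/D = 0.048/83.1 = 5.78×10^-4
Haaland: f = 0.02117
h_f = f(L/D)V²/(2g) = 0.02117·(99.8/0.0831)·1.357²/(2·9.81) = 2.386 m
Δp = ρg·h_f = 999.9·9.81·2.386 = 23.41 kPa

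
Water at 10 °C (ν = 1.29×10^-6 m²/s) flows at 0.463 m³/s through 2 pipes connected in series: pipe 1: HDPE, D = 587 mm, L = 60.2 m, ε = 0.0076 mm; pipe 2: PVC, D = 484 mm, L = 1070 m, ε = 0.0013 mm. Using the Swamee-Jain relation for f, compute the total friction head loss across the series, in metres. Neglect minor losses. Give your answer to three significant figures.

H ≈ 8.60 m

Pipe 1: V = 1.711 m/s, Re = 7.79×10^5, ε/D = 1.29×10^-5, f = 0.01238, h_1 = f(L/D)V²/2g = 0.1895 m
Pipe 2: V = 2.517 m/s, Re = 9.44×10^5, ε/D = 2.69×10^-6, f = 0.01179, h_2 = f(L/D)V²/2g = 8.410 m
Series → Q common, losses add: H = Σh = 8.599 m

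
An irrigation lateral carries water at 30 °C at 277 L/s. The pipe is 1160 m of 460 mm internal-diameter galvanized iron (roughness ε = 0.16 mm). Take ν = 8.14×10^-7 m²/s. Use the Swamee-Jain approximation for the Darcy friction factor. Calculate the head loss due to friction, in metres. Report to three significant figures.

V = 4Q/(πD²) = 4·0.277/(π·0.460²) = 1.667 m/s
Re = VD/ν = 1.667·0.460/8.14×10^-7 = 9.42×10^5 → turbulent
ε/D = 0.16/460 = 3.48×10^-4
Swamee-Jain: f = 0.01621
h_f = f(L/D)V²/(2g) = 0.01621·(1160/0.460)·1.667²/(2·9.81) = 5.787 m

h_f ≈ 5.79 m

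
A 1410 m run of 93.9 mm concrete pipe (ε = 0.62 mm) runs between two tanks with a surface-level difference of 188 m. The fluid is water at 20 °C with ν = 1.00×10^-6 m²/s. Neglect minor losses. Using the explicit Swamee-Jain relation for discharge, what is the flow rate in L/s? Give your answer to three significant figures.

Q ≈ 18.8 L/s

Swamee-Jain (Type II): Q = -0.965·√(gD⁵h_f/L)·ln[ε/(3.7D) + √(3.17ν²L/(gD³h_f))]
√(gD⁵h_f/L) = √(9.81·0.0939⁵·188/1410) = 0.003090
ε/(3.7D) = 0.00178; √(3.17ν²L/(gD³h_f)) = 5.41×10^-5
Q = -0.965·0.003090·ln(0.001839) = 0.01878 m³/s
Check: V = 2.71 m/s, Re = 2.55×10^5, f = 0.03355, h_f = 189 m ≈ 188 m ✓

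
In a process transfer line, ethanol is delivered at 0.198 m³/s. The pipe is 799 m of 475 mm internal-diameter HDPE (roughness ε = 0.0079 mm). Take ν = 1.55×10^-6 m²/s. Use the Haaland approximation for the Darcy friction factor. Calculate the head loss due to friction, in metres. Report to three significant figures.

h_f ≈ 1.51 m

V = 4Q/(πD²) = 4·0.198/(π·0.475²) = 1.117 m/s
Re = VD/ν = 1.117·0.475/1.55×10^-6 = 3.42×10^5 → turbulent
ε/D = 0.0079/475 = 1.66×10^-5
Haaland: f = 0.01414
h_f = f(L/D)V²/(2g) = 0.01414·(799/0.475)·1.117²/(2·9.81) = 1.514 m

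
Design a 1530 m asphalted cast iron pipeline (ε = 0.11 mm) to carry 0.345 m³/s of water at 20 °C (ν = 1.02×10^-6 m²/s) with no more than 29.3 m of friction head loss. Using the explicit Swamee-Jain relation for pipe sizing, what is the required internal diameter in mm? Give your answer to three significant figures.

Swamee-Jain (Type III): D = 0.66·[ε^1.25·(LQ²/(gh_f))^4.75 + ν·Q^9.4·(L/(gh_f))^5.2]^0.04
LQ²/(gh_f) = 0.6336; L/(gh_f) = 5.323
Term 1 = ε^1.25·(…)^4.75 = 1.29×10^-6; Term 2 = ν·Q^9.4·(…)^5.2 = 2.75×10^-7
D = 0.66·(1.29×10^-6 + 2.75×10^-7)^0.04 = 0.3867 m = 387 mm
Check: V = 2.94 m/s, Re = 1.11×10^6, f = 0.01554, h_f = 27.1 m ≈ 29.3 m ✓

D ≈ 387 mm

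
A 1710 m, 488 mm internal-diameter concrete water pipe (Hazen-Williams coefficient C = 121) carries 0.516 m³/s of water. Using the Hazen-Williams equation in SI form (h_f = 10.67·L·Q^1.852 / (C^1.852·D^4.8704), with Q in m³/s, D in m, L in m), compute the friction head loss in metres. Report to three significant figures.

h_f = 10.67·1710·0.516^1.852 / (121^1.852·0.488^4.8704) = 24.50 m

h_f ≈ 24.5 m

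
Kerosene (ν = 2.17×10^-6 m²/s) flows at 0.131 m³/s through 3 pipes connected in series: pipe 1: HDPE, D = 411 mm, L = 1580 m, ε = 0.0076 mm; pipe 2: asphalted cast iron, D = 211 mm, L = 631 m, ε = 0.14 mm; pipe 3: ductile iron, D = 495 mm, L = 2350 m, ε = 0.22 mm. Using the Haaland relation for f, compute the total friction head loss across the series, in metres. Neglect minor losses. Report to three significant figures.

H ≈ 45.3 m

Pipe 1: V = 0.9874 m/s, Re = 1.87×10^5, ε/D = 1.85×10^-5, f = 0.01581, h_1 = f(L/D)V²/2g = 3.021 m
Pipe 2: V = 3.746 m/s, Re = 3.64×10^5, ε/D = 6.64×10^-4, f = 0.01878, h_2 = f(L/D)V²/2g = 40.18 m
Pipe 3: V = 0.6807 m/s, Re = 1.55×10^5, ε/D = 4.44×10^-4, f = 0.01881, h_3 = f(L/D)V²/2g = 2.109 m
Series → Q common, losses add: H = Σh = 45.31 m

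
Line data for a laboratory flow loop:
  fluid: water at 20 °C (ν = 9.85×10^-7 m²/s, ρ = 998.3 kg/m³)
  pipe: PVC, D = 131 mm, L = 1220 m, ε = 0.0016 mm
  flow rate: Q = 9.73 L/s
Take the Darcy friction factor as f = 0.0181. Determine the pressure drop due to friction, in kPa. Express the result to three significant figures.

Δp ≈ 43.8 kPa

V = 4Q/(πD²) = 4·0.00973/(π·0.131²) = 0.7219 m/s
h_f = f(L/D)V²/(2g) = 0.01810·(1220/0.131)·0.7219²/(2·9.81) = 4.477 m
Δp = ρg·h_f = 998.3·9.81·4.477 = 43.85 kPa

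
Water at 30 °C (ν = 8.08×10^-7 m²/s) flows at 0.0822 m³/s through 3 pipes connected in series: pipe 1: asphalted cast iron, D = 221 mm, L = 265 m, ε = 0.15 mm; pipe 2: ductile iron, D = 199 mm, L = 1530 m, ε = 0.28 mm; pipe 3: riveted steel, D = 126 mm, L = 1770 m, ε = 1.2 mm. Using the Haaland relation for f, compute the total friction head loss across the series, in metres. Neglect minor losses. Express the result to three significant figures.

Pipe 1: V = 2.143 m/s, Re = 5.86×10^5, ε/D = 6.79×10^-4, f = 0.01853, h_1 = f(L/D)V²/2g = 5.201 m
Pipe 2: V = 2.643 m/s, Re = 6.51×10^5, ε/D = 0.00141, f = 0.02174, h_2 = f(L/D)V²/2g = 59.49 m
Pipe 3: V = 6.592 m/s, Re = 1.03×10^6, ε/D = 0.00952, f = 0.03742, h_3 = f(L/D)V²/2g = 1164 m
Series → Q common, losses add: H = Σh = 1229 m

H ≈ 1230 m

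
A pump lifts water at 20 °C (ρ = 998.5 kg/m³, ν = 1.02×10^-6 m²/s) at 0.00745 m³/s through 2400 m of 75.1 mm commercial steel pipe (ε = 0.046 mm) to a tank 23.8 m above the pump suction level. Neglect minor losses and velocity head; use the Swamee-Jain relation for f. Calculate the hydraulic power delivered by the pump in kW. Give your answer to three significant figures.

P_hyd ≈ 8.59 kW

V = 4Q/(πD²) = 1.682 m/s; Re = 1.24×10^5; ε/D = 6.13×10^-4; f = 0.02039
h_f = f(L/D)V²/2g = 93.96 m
Total head H = z + h_f = 23.8 + 93.96 = 117.8 m
P_hyd = ρgQH = 998.5·9.81·0.00745·117.8 = 8.593 kW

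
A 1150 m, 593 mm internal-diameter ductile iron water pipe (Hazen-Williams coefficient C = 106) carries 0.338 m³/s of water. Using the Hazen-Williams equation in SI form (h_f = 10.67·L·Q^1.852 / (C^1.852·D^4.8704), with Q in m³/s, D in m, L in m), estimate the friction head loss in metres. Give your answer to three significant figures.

h_f = 10.67·1150·0.338^1.852 / (106^1.852·0.593^4.8704) = 3.723 m

h_f ≈ 3.72 m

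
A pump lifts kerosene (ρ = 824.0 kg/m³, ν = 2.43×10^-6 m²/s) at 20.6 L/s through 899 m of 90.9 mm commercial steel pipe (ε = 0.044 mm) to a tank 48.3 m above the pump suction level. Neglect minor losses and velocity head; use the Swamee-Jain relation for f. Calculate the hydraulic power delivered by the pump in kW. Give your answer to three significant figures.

V = 4Q/(πD²) = 3.174 m/s; Re = 1.19×10^5; ε/D = 4.84×10^-4; f = 0.01991
h_f = f(L/D)V²/2g = 101.1 m
Total head H = z + h_f = 48.3 + 101.1 = 149.4 m
P_hyd = ρgQH = 824.0·9.81·0.0206·149.4 = 24.89 kW

P_hyd ≈ 24.9 kW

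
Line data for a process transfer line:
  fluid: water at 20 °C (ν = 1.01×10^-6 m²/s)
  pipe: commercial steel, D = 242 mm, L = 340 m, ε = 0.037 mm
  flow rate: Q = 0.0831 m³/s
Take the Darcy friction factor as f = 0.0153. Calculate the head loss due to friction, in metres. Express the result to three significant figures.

V = 4Q/(πD²) = 4·0.0831/(π·0.242²) = 1.807 m/s
h_f = f(L/D)V²/(2g) = 0.01530·(340/0.242)·1.807²/(2·9.81) = 3.576 m

h_f ≈ 3.58 m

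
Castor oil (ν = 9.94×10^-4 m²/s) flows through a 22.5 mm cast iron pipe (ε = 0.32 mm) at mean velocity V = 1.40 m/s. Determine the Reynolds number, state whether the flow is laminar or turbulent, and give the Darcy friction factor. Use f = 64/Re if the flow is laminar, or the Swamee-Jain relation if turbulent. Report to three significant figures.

Re = VD/ν = 1.400·0.0225/9.94×10^-4 = 31.7
Re < 2300 → laminar → f = 64/Re = 2.020

Re ≈ 31.7; laminar; f = 64/Re ≈ 2.02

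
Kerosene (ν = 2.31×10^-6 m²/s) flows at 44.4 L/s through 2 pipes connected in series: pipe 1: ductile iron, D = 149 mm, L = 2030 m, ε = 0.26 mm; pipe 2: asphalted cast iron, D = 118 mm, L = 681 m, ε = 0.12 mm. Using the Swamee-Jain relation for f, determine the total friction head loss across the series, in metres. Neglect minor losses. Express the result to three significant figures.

Pipe 1: V = 2.546 m/s, Re = 1.64×10^5, ε/D = 0.00174, f = 0.02395, h_1 = f(L/D)V²/2g = 107.8 m
Pipe 2: V = 4.060 m/s, Re = 2.07×10^5, ε/D = 0.00102, f = 0.02121, h_2 = f(L/D)V²/2g = 102.9 m
Series → Q common, losses add: H = Σh = 210.7 m

H ≈ 211 m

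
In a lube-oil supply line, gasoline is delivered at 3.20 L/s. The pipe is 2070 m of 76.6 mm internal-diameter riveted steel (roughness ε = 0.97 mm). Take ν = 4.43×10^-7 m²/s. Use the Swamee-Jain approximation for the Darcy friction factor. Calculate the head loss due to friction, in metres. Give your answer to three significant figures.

h_f ≈ 27.7 m

V = 4Q/(πD²) = 4·0.00320/(π·0.0766²) = 0.6944 m/s
Re = VD/ν = 0.6944·0.0766/4.43×10^-7 = 1.20×10^5 → turbulent
ε/D = 0.97/76.6 = 0.0127
Swamee-Jain: f = 0.04177
h_f = f(L/D)V²/(2g) = 0.04177·(2070/0.0766)·0.6944²/(2·9.81) = 27.74 m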